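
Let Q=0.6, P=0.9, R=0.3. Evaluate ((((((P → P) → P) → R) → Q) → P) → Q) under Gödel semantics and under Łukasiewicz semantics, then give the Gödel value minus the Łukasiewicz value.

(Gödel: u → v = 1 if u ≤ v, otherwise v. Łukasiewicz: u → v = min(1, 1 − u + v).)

-0.10

Gödel evaluation:
  (P → P): 0.9 ≤ 0.9, so result = 1
  ((P → P) → P): 1 > 0.9, so result = 0.9
  (((P → P) → P) → R): 0.9 > 0.3, so result = 0.3
  ((((P → P) → P) → R) → Q): 0.3 ≤ 0.6, so result = 1
  (((((P → P) → P) → R) → Q) → P): 1 > 0.9, so result = 0.9
  ((((((P → P) → P) → R) → Q) → P) → Q): 0.9 > 0.6, so result = 0.6
  Gödel value = 0.6
Łukasiewicz evaluation:
  (P → P): min(1, 1 − 0.9 + 0.9) = 1
  ((P → P) → P): min(1, 1 − 1 + 0.9) = 0.9
  (((P → P) → P) → R): min(1, 1 − 0.9 + 0.3) = 0.4
  ((((P → P) → P) → R) → Q): min(1, 1 − 0.4 + 0.6) = 1
  (((((P → P) → P) → R) → Q) → P): min(1, 1 − 1 + 0.9) = 0.9
  ((((((P → P) → P) → R) → Q) → P) → Q): min(1, 1 − 0.9 + 0.6) = 0.7
  Łukasiewicz value = 0.7
Difference: 0.6 − 0.7 = -0.10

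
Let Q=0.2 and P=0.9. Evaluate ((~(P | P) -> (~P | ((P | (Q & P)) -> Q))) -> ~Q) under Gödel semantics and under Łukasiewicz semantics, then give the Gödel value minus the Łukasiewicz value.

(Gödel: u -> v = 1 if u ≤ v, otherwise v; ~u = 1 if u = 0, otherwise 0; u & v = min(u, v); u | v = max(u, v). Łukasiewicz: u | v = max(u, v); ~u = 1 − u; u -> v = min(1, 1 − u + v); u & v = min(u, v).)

-0.80

Gödel evaluation:
  (P | P) = max(0.9, 0.9) = 0.9
  ~(P | P): Gödel ¬ of 0.9 = 0 (operand ≠ 0)
  ~P: Gödel ¬ of 0.9 = 0 (operand ≠ 0)
  (Q & P) = min(0.2, 0.9) = 0.2
  (P | (Q & P)) = max(0.9, 0.2) = 0.9
  ((P | (Q & P)) -> Q): 0.9 > 0.2, so result = 0.2
  (~P | ((P | (Q & P)) -> Q)) = max(0, 0.2) = 0.2
  (~(P | P) -> (~P | ((P | (Q & P)) -> Q))): 0 ≤ 0.2, so result = 1
  ~Q: Gödel ¬ of 0.2 = 0 (operand ≠ 0)
  ((~(P | P) -> (~P | ((P | (Q & P)) -> Q))) -> ~Q): 1 > 0, so result = 0
  Gödel value = 0
Łukasiewicz evaluation:
  (P | P) = max(0.9, 0.9) = 0.9
  ~(P | P): Łukasiewicz ¬ gives 1 − 0.9 = 0.1
  ~P: Łukasiewicz ¬ gives 1 − 0.9 = 0.1
  (Q & P) = min(0.2, 0.9) = 0.2
  (P | (Q & P)) = max(0.9, 0.2) = 0.9
  ((P | (Q & P)) -> Q): min(1, 1 − 0.9 + 0.2) = 0.3
  (~P | ((P | (Q & P)) -> Q)) = max(0.1, 0.3) = 0.3
  (~(P | P) -> (~P | ((P | (Q & P)) -> Q))): min(1, 1 − 0.1 + 0.3) = 1
  ~Q: Łukasiewicz ¬ gives 1 − 0.2 = 0.8
  ((~(P | P) -> (~P | ((P | (Q & P)) -> Q))) -> ~Q): min(1, 1 − 1 + 0.8) = 0.8
  Łukasiewicz value = 0.8
Difference: 0 − 0.8 = -0.80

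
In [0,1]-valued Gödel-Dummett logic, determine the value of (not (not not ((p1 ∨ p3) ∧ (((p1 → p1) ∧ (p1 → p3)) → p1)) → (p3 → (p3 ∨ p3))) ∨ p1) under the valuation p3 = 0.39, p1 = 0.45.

0.45

(p1 ∨ p3) = max(0.45, 0.39) = 0.45
(p1 → p1): 0.45 ≤ 0.45, so result = 1
(p1 → p3): 0.45 > 0.39, so result = 0.39
((p1 → p1) ∧ (p1 → p3)) = min(1, 0.39) = 0.39
(((p1 → p1) ∧ (p1 → p3)) → p1): 0.39 ≤ 0.45, so result = 1
((p1 ∨ p3) ∧ (((p1 → p1) ∧ (p1 → p3)) → p1)) = min(0.45, 1) = 0.45
not ((p1 ∨ p3) ∧ (((p1 → p1) ∧ (p1 → p3)) → p1)): Gödel ¬ of 0.45 = 0 (operand ≠ 0)
not not ((p1 ∨ p3) ∧ (((p1 → p1) ∧ (p1 → p3)) → p1)): Gödel ¬ of 0 = 1 (operand is 0)
(p3 ∨ p3) = max(0.39, 0.39) = 0.39
(p3 → (p3 ∨ p3)): 0.39 ≤ 0.39, so result = 1
(not not ((p1 ∨ p3) ∧ (((p1 → p1) ∧ (p1 → p3)) → p1)) → (p3 → (p3 ∨ p3))): 1 ≤ 1, so result = 1
not (not not ((p1 ∨ p3) ∧ (((p1 → p1) ∧ (p1 → p3)) → p1)) → (p3 → (p3 ∨ p3))): Gödel ¬ of 1 = 0 (operand ≠ 0)
(not (not not ((p1 ∨ p3) ∧ (((p1 → p1) ∧ (p1 → p3)) → p1)) → (p3 → (p3 ∨ p3))) ∨ p1) = max(0, 0.45) = 0.45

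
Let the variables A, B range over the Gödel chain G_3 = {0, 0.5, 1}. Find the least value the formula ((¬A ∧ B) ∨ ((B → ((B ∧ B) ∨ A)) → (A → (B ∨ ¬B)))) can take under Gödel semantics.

0.50

The minimum is attained at A = 1, B = 0.5:
  ¬A: Gödel ¬ of 1 = 0 (operand ≠ 0)
  (¬A ∧ B) = min(0, 0.5) = 0
  (B ∧ B) = min(0.5, 0.5) = 0.5
  ((B ∧ B) ∨ A) = max(0.5, 1) = 1
  (B → ((B ∧ B) ∨ A)): 0.5 ≤ 1, so result = 1
  ¬B: Gödel ¬ of 0.5 = 0 (operand ≠ 0)
  (B ∨ ¬B) = max(0.5, 0) = 0.5
  (A → (B ∨ ¬B)): 1 > 0.5, so result = 0.5
  ((B → ((B ∧ B) ∨ A)) → (A → (B ∨ ¬B))): 1 > 0.5, so result = 0.5
  ((¬A ∧ B) ∨ ((B → ((B ∧ B) ∨ A)) → (A → (B ∨ ¬B)))) = max(0, 0.5) = 0.5
Checking all 9 assignments confirms none give a value below 0.50.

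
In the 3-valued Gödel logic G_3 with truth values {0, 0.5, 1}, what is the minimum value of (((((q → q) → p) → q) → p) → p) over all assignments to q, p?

0.50

The minimum is attained at q = 0, p = 0.5:
  (q → q): 0 ≤ 0, so result = 1
  ((q → q) → p): 1 > 0.5, so result = 0.5
  (((q → q) → p) → q): 0.5 > 0, so result = 0
  ((((q → q) → p) → q) → p): 0 ≤ 0.5, so result = 1
  (((((q → q) → p) → q) → p) → p): 1 > 0.5, so result = 0.5
Checking all 9 assignments confirms none give a value below 0.50.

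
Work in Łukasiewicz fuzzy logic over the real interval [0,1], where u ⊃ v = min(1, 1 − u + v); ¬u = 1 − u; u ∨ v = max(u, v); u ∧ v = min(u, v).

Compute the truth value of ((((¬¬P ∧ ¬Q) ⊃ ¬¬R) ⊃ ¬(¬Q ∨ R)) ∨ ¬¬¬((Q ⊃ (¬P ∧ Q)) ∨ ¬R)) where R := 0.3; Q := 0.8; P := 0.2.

0.70

¬P: Łukasiewicz ¬ gives 1 − 0.2 = 0.8
¬¬P: Łukasiewicz ¬ gives 1 − 0.8 = 0.2
¬Q: Łukasiewicz ¬ gives 1 − 0.8 = 0.2
(¬¬P ∧ ¬Q) = min(0.2, 0.2) = 0.2
¬R: Łukasiewicz ¬ gives 1 − 0.3 = 0.7
¬¬R: Łukasiewicz ¬ gives 1 − 0.7 = 0.3
((¬¬P ∧ ¬Q) ⊃ ¬¬R): min(1, 1 − 0.2 + 0.3) = 1
¬Q: Łukasiewicz ¬ gives 1 − 0.8 = 0.2
(¬Q ∨ R) = max(0.2, 0.3) = 0.3
¬(¬Q ∨ R): Łukasiewicz ¬ gives 1 − 0.3 = 0.7
(((¬¬P ∧ ¬Q) ⊃ ¬¬R) ⊃ ¬(¬Q ∨ R)): min(1, 1 − 1 + 0.7) = 0.7
¬P: Łukasiewicz ¬ gives 1 − 0.2 = 0.8
(¬P ∧ Q) = min(0.8, 0.8) = 0.8
(Q ⊃ (¬P ∧ Q)): min(1, 1 − 0.8 + 0.8) = 1
¬R: Łukasiewicz ¬ gives 1 − 0.3 = 0.7
((Q ⊃ (¬P ∧ Q)) ∨ ¬R) = max(1, 0.7) = 1
¬((Q ⊃ (¬P ∧ Q)) ∨ ¬R): Łukasiewicz ¬ gives 1 − 1 = 0
¬¬((Q ⊃ (¬P ∧ Q)) ∨ ¬R): Łukasiewicz ¬ gives 1 − 0 = 1
¬¬¬((Q ⊃ (¬P ∧ Q)) ∨ ¬R): Łukasiewicz ¬ gives 1 − 1 = 0
((((¬¬P ∧ ¬Q) ⊃ ¬¬R) ⊃ ¬(¬Q ∨ R)) ∨ ¬¬¬((Q ⊃ (¬P ∧ Q)) ∨ ¬R)) = max(0.7, 0) = 0.7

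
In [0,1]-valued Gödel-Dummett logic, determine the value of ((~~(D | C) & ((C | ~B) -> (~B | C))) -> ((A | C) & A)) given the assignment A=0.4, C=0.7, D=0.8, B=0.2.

(D | C) = max(0.8, 0.7) = 0.8
~(D | C): Gödel ¬ of 0.8 = 0 (operand ≠ 0)
~~(D | C): Gödel ¬ of 0 = 1 (operand is 0)
~B: Gödel ¬ of 0.2 = 0 (operand ≠ 0)
(C | ~B) = max(0.7, 0) = 0.7
~B: Gödel ¬ of 0.2 = 0 (operand ≠ 0)
(~B | C) = max(0, 0.7) = 0.7
((C | ~B) -> (~B | C)): 0.7 ≤ 0.7, so result = 1
(~~(D | C) & ((C | ~B) -> (~B | C))) = min(1, 1) = 1
(A | C) = max(0.4, 0.7) = 0.7
((A | C) & A) = min(0.7, 0.4) = 0.4
((~~(D | C) & ((C | ~B) -> (~B | C))) -> ((A | C) & A)): 1 > 0.4, so result = 0.4

0.40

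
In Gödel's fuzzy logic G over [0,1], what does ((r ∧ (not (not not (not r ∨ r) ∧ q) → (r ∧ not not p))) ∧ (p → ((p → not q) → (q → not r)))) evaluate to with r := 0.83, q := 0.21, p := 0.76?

0.83

not r: Gödel ¬ of 0.83 = 0 (operand ≠ 0)
(not r ∨ r) = max(0, 0.83) = 0.83
not (not r ∨ r): Gödel ¬ of 0.83 = 0 (operand ≠ 0)
not not (not r ∨ r): Gödel ¬ of 0 = 1 (operand is 0)
(not not (not r ∨ r) ∧ q) = min(1, 0.21) = 0.21
not (not not (not r ∨ r) ∧ q): Gödel ¬ of 0.21 = 0 (operand ≠ 0)
not p: Gödel ¬ of 0.76 = 0 (operand ≠ 0)
not not p: Gödel ¬ of 0 = 1 (operand is 0)
(r ∧ not not p) = min(0.83, 1) = 0.83
(not (not not (not r ∨ r) ∧ q) → (r ∧ not not p)): 0 ≤ 0.83, so result = 1
(r ∧ (not (not not (not r ∨ r) ∧ q) → (r ∧ not not p))) = min(0.83, 1) = 0.83
not q: Gödel ¬ of 0.21 = 0 (operand ≠ 0)
(p → not q): 0.76 > 0, so result = 0
not r: Gödel ¬ of 0.83 = 0 (operand ≠ 0)
(q → not r): 0.21 > 0, so result = 0
((p → not q) → (q → not r)): 0 ≤ 0, so result = 1
(p → ((p → not q) → (q → not r))): 0.76 ≤ 1, so result = 1
((r ∧ (not (not not (not r ∨ r) ∧ q) → (r ∧ not not p))) ∧ (p → ((p → not q) → (q → not r)))) = min(0.83, 1) = 0.83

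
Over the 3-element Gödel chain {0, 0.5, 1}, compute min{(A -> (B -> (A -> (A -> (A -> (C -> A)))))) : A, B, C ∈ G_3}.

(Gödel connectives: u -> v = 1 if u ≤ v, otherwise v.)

1.00

Every assignment gives 1. For instance at A = 0, B = 0, C = 0:
  (C -> A): 0 ≤ 0, so result = 1
  (A -> (C -> A)): 0 ≤ 1, so result = 1
  (A -> (A -> (C -> A))): 0 ≤ 1, so result = 1
  (A -> (A -> (A -> (C -> A)))): 0 ≤ 1, so result = 1
  (B -> (A -> (A -> (A -> (C -> A))))): 0 ≤ 1, so result = 1
  (A -> (B -> (A -> (A -> (A -> (C -> A)))))): 0 ≤ 1, so result = 1
All 27 assignments give value 1 — the formula is a G_3-tautology.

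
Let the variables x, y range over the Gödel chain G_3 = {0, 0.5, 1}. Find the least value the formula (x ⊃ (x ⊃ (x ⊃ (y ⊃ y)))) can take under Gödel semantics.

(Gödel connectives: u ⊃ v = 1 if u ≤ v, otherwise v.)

1.00

Every assignment gives 1. For instance at x = 0, y = 0:
  (y ⊃ y): 0 ≤ 0, so result = 1
  (x ⊃ (y ⊃ y)): 0 ≤ 1, so result = 1
  (x ⊃ (x ⊃ (y ⊃ y))): 0 ≤ 1, so result = 1
  (x ⊃ (x ⊃ (x ⊃ (y ⊃ y)))): 0 ≤ 1, so result = 1
All 9 assignments give value 1 — the formula is a G_3-tautology.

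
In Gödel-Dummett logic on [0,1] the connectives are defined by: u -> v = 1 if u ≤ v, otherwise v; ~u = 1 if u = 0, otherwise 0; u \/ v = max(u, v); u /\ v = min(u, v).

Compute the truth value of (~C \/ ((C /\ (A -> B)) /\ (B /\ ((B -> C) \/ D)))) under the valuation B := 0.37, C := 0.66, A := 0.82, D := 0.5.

0.37

~C: Gödel ¬ of 0.66 = 0 (operand ≠ 0)
(A -> B): 0.82 > 0.37, so result = 0.37
(C /\ (A -> B)) = min(0.66, 0.37) = 0.37
(B -> C): 0.37 ≤ 0.66, so result = 1
((B -> C) \/ D) = max(1, 0.5) = 1
(B /\ ((B -> C) \/ D)) = min(0.37, 1) = 0.37
((C /\ (A -> B)) /\ (B /\ ((B -> C) \/ D))) = min(0.37, 0.37) = 0.37
(~C \/ ((C /\ (A -> B)) /\ (B /\ ((B -> C) \/ D)))) = max(0, 0.37) = 0.37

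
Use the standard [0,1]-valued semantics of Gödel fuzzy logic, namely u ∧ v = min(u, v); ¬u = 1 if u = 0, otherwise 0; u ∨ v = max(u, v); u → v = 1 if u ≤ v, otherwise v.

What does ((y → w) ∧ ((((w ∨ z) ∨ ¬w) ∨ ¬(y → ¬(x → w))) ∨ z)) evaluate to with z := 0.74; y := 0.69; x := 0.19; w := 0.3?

(y → w): 0.69 > 0.3, so result = 0.3
(w ∨ z) = max(0.3, 0.74) = 0.74
¬w: Gödel ¬ of 0.3 = 0 (operand ≠ 0)
((w ∨ z) ∨ ¬w) = max(0.74, 0) = 0.74
(x → w): 0.19 ≤ 0.3, so result = 1
¬(x → w): Gödel ¬ of 1 = 0 (operand ≠ 0)
(y → ¬(x → w)): 0.69 > 0, so result = 0
¬(y → ¬(x → w)): Gödel ¬ of 0 = 1 (operand is 0)
(((w ∨ z) ∨ ¬w) ∨ ¬(y → ¬(x → w))) = max(0.74, 1) = 1
((((w ∨ z) ∨ ¬w) ∨ ¬(y → ¬(x → w))) ∨ z) = max(1, 0.74) = 1
((y → w) ∧ ((((w ∨ z) ∨ ¬w) ∨ ¬(y → ¬(x → w))) ∨ z)) = min(0.3, 1) = 0.3

0.30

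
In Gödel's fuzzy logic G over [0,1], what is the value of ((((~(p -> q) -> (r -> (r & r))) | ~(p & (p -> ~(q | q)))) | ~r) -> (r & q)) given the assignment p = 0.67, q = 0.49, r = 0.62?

0.49

(p -> q): 0.67 > 0.49, so result = 0.49
~(p -> q): Gödel ¬ of 0.49 = 0 (operand ≠ 0)
(r & r) = min(0.62, 0.62) = 0.62
(r -> (r & r)): 0.62 ≤ 0.62, so result = 1
(~(p -> q) -> (r -> (r & r))): 0 ≤ 1, so result = 1
(q | q) = max(0.49, 0.49) = 0.49
~(q | q): Gödel ¬ of 0.49 = 0 (operand ≠ 0)
(p -> ~(q | q)): 0.67 > 0, so result = 0
(p & (p -> ~(q | q))) = min(0.67, 0) = 0
~(p & (p -> ~(q | q))): Gödel ¬ of 0 = 1 (operand is 0)
((~(p -> q) -> (r -> (r & r))) | ~(p & (p -> ~(q | q)))) = max(1, 1) = 1
~r: Gödel ¬ of 0.62 = 0 (operand ≠ 0)
(((~(p -> q) -> (r -> (r & r))) | ~(p & (p -> ~(q | q)))) | ~r) = max(1, 0) = 1
(r & q) = min(0.62, 0.49) = 0.49
((((~(p -> q) -> (r -> (r & r))) | ~(p & (p -> ~(q | q)))) | ~r) -> (r & q)): 1 > 0.49, so result = 0.49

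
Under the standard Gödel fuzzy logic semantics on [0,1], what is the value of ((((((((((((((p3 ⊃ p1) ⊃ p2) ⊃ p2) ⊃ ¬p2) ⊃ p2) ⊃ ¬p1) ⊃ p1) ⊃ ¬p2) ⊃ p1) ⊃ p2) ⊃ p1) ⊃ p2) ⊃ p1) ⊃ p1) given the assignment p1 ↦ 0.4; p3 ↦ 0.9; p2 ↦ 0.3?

(p3 ⊃ p1): 0.9 > 0.4, so result = 0.4
((p3 ⊃ p1) ⊃ p2): 0.4 > 0.3, so result = 0.3
(((p3 ⊃ p1) ⊃ p2) ⊃ p2): 0.3 ≤ 0.3, so result = 1
¬p2: Gödel ¬ of 0.3 = 0 (operand ≠ 0)
((((p3 ⊃ p1) ⊃ p2) ⊃ p2) ⊃ ¬p2): 1 > 0, so result = 0
(((((p3 ⊃ p1) ⊃ p2) ⊃ p2) ⊃ ¬p2) ⊃ p2): 0 ≤ 0.3, so result = 1
¬p1: Gödel ¬ of 0.4 = 0 (operand ≠ 0)
((((((p3 ⊃ p1) ⊃ p2) ⊃ p2) ⊃ ¬p2) ⊃ p2) ⊃ ¬p1): 1 > 0, so result = 0
(((((((p3 ⊃ p1) ⊃ p2) ⊃ p2) ⊃ ¬p2) ⊃ p2) ⊃ ¬p1) ⊃ p1): 0 ≤ 0.4, so result = 1
¬p2: Gödel ¬ of 0.3 = 0 (operand ≠ 0)
((((((((p3 ⊃ p1) ⊃ p2) ⊃ p2) ⊃ ¬p2) ⊃ p2) ⊃ ¬p1) ⊃ p1) ⊃ ¬p2): 1 > 0, so result = 0
(((((((((p3 ⊃ p1) ⊃ p2) ⊃ p2) ⊃ ¬p2) ⊃ p2) ⊃ ¬p1) ⊃ p1) ⊃ ¬p2) ⊃ p1): 0 ≤ 0.4, so result = 1
((((((((((p3 ⊃ p1) ⊃ p2) ⊃ p2) ⊃ ¬p2) ⊃ p2) ⊃ ¬p1) ⊃ p1) ⊃ ¬p2) ⊃ p1) ⊃ p2): 1 > 0.3, so result = 0.3
(((((((((((p3 ⊃ p1) ⊃ p2) ⊃ p2) ⊃ ¬p2) ⊃ p2) ⊃ ¬p1) ⊃ p1) ⊃ ¬p2) ⊃ p1) ⊃ p2) ⊃ p1): 0.3 ≤ 0.4, so result = 1
((((((((((((p3 ⊃ p1) ⊃ p2) ⊃ p2) ⊃ ¬p2) ⊃ p2) ⊃ ¬p1) ⊃ p1) ⊃ ¬p2) ⊃ p1) ⊃ p2) ⊃ p1) ⊃ p2): 1 > 0.3, so result = 0.3
(((((((((((((p3 ⊃ p1) ⊃ p2) ⊃ p2) ⊃ ¬p2) ⊃ p2) ⊃ ¬p1) ⊃ p1) ⊃ ¬p2) ⊃ p1) ⊃ p2) ⊃ p1) ⊃ p2) ⊃ p1): 0.3 ≤ 0.4, so result = 1
((((((((((((((p3 ⊃ p1) ⊃ p2) ⊃ p2) ⊃ ¬p2) ⊃ p2) ⊃ ¬p1) ⊃ p1) ⊃ ¬p2) ⊃ p1) ⊃ p2) ⊃ p1) ⊃ p2) ⊃ p1) ⊃ p1): 1 > 0.4, so result = 0.4

0.40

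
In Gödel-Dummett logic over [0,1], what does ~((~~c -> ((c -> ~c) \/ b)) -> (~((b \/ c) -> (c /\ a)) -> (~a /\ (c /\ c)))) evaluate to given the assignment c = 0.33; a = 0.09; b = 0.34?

0.00

~c: Gödel ¬ of 0.33 = 0 (operand ≠ 0)
~~c: Gödel ¬ of 0 = 1 (operand is 0)
~c: Gödel ¬ of 0.33 = 0 (operand ≠ 0)
(c -> ~c): 0.33 > 0, so result = 0
((c -> ~c) \/ b) = max(0, 0.34) = 0.34
(~~c -> ((c -> ~c) \/ b)): 1 > 0.34, so result = 0.34
(b \/ c) = max(0.34, 0.33) = 0.34
(c /\ a) = min(0.33, 0.09) = 0.09
((b \/ c) -> (c /\ a)): 0.34 > 0.09, so result = 0.09
~((b \/ c) -> (c /\ a)): Gödel ¬ of 0.09 = 0 (operand ≠ 0)
~a: Gödel ¬ of 0.09 = 0 (operand ≠ 0)
(c /\ c) = min(0.33, 0.33) = 0.33
(~a /\ (c /\ c)) = min(0, 0.33) = 0
(~((b \/ c) -> (c /\ a)) -> (~a /\ (c /\ c))): 0 ≤ 0, so result = 1
((~~c -> ((c -> ~c) \/ b)) -> (~((b \/ c) -> (c /\ a)) -> (~a /\ (c /\ c)))): 0.34 ≤ 1, so result = 1
~((~~c -> ((c -> ~c) \/ b)) -> (~((b \/ c) -> (c /\ a)) -> (~a /\ (c /\ c)))): Gödel ¬ of 1 = 0 (operand ≠ 0)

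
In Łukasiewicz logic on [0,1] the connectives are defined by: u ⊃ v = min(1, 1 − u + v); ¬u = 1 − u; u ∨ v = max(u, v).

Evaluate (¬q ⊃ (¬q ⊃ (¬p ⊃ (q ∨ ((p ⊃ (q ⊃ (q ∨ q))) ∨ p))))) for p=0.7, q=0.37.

1.00

¬q: Łukasiewicz ¬ gives 1 − 0.37 = 0.63
¬q: Łukasiewicz ¬ gives 1 − 0.37 = 0.63
¬p: Łukasiewicz ¬ gives 1 − 0.7 = 0.3
(q ∨ q) = max(0.37, 0.37) = 0.37
(q ⊃ (q ∨ q)): min(1, 1 − 0.37 + 0.37) = 1
(p ⊃ (q ⊃ (q ∨ q))): min(1, 1 − 0.7 + 1) = 1
((p ⊃ (q ⊃ (q ∨ q))) ∨ p) = max(1, 0.7) = 1
(q ∨ ((p ⊃ (q ⊃ (q ∨ q))) ∨ p)) = max(0.37, 1) = 1
(¬p ⊃ (q ∨ ((p ⊃ (q ⊃ (q ∨ q))) ∨ p))): min(1, 1 − 0.3 + 1) = 1
(¬q ⊃ (¬p ⊃ (q ∨ ((p ⊃ (q ⊃ (q ∨ q))) ∨ p)))): min(1, 1 − 0.63 + 1) = 1
(¬q ⊃ (¬q ⊃ (¬p ⊃ (q ∨ ((p ⊃ (q ⊃ (q ∨ q))) ∨ p))))): min(1, 1 − 0.63 + 1) = 1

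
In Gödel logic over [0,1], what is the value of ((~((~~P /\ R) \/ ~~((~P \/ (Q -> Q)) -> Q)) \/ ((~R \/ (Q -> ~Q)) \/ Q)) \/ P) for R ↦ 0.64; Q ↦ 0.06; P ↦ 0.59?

0.59

~P: Gödel ¬ of 0.59 = 0 (operand ≠ 0)
~~P: Gödel ¬ of 0 = 1 (operand is 0)
(~~P /\ R) = min(1, 0.64) = 0.64
~P: Gödel ¬ of 0.59 = 0 (operand ≠ 0)
(Q -> Q): 0.06 ≤ 0.06, so result = 1
(~P \/ (Q -> Q)) = max(0, 1) = 1
((~P \/ (Q -> Q)) -> Q): 1 > 0.06, so result = 0.06
~((~P \/ (Q -> Q)) -> Q): Gödel ¬ of 0.06 = 0 (operand ≠ 0)
~~((~P \/ (Q -> Q)) -> Q): Gödel ¬ of 0 = 1 (operand is 0)
((~~P /\ R) \/ ~~((~P \/ (Q -> Q)) -> Q)) = max(0.64, 1) = 1
~((~~P /\ R) \/ ~~((~P \/ (Q -> Q)) -> Q)): Gödel ¬ of 1 = 0 (operand ≠ 0)
~R: Gödel ¬ of 0.64 = 0 (operand ≠ 0)
~Q: Gödel ¬ of 0.06 = 0 (operand ≠ 0)
(Q -> ~Q): 0.06 > 0, so result = 0
(~R \/ (Q -> ~Q)) = max(0, 0) = 0
((~R \/ (Q -> ~Q)) \/ Q) = max(0, 0.06) = 0.06
(~((~~P /\ R) \/ ~~((~P \/ (Q -> Q)) -> Q)) \/ ((~R \/ (Q -> ~Q)) \/ Q)) = max(0, 0.06) = 0.06
((~((~~P /\ R) \/ ~~((~P \/ (Q -> Q)) -> Q)) \/ ((~R \/ (Q -> ~Q)) \/ Q)) \/ P) = max(0.06, 0.59) = 0.59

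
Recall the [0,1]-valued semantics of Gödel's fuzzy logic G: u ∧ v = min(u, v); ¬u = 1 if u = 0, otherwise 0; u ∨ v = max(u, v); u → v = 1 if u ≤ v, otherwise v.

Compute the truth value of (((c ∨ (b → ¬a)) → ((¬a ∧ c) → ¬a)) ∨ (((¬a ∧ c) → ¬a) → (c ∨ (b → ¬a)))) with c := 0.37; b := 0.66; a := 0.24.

1.00

¬a: Gödel ¬ of 0.24 = 0 (operand ≠ 0)
(b → ¬a): 0.66 > 0, so result = 0
(c ∨ (b → ¬a)) = max(0.37, 0) = 0.37
¬a: Gödel ¬ of 0.24 = 0 (operand ≠ 0)
(¬a ∧ c) = min(0, 0.37) = 0
¬a: Gödel ¬ of 0.24 = 0 (operand ≠ 0)
((¬a ∧ c) → ¬a): 0 ≤ 0, so result = 1
((c ∨ (b → ¬a)) → ((¬a ∧ c) → ¬a)): 0.37 ≤ 1, so result = 1
¬a: Gödel ¬ of 0.24 = 0 (operand ≠ 0)
(¬a ∧ c) = min(0, 0.37) = 0
¬a: Gödel ¬ of 0.24 = 0 (operand ≠ 0)
((¬a ∧ c) → ¬a): 0 ≤ 0, so result = 1
¬a: Gödel ¬ of 0.24 = 0 (operand ≠ 0)
(b → ¬a): 0.66 > 0, so result = 0
(c ∨ (b → ¬a)) = max(0.37, 0) = 0.37
(((¬a ∧ c) → ¬a) → (c ∨ (b → ¬a))): 1 > 0.37, so result = 0.37
(((c ∨ (b → ¬a)) → ((¬a ∧ c) → ¬a)) ∨ (((¬a ∧ c) → ¬a) → (c ∨ (b → ¬a)))) = max(1, 0.37) = 1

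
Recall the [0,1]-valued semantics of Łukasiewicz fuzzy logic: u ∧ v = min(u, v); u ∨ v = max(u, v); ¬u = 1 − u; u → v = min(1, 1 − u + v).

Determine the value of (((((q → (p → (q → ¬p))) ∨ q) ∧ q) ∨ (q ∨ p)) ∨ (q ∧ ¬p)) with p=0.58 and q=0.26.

¬p: Łukasiewicz ¬ gives 1 − 0.58 = 0.42
(q → ¬p): min(1, 1 − 0.26 + 0.42) = 1
(p → (q → ¬p)): min(1, 1 − 0.58 + 1) = 1
(q → (p → (q → ¬p))): min(1, 1 − 0.26 + 1) = 1
((q → (p → (q → ¬p))) ∨ q) = max(1, 0.26) = 1
(((q → (p → (q → ¬p))) ∨ q) ∧ q) = min(1, 0.26) = 0.26
(q ∨ p) = max(0.26, 0.58) = 0.58
((((q → (p → (q → ¬p))) ∨ q) ∧ q) ∨ (q ∨ p)) = max(0.26, 0.58) = 0.58
¬p: Łukasiewicz ¬ gives 1 − 0.58 = 0.42
(q ∧ ¬p) = min(0.26, 0.42) = 0.26
(((((q → (p → (q → ¬p))) ∨ q) ∧ q) ∨ (q ∨ p)) ∨ (q ∧ ¬p)) = max(0.58, 0.26) = 0.58

0.58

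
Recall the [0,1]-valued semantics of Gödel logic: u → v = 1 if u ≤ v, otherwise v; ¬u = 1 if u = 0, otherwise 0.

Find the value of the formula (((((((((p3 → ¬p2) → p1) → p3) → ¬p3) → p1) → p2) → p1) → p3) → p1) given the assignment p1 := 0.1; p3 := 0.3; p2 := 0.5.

0.10

¬p2: Gödel ¬ of 0.5 = 0 (operand ≠ 0)
(p3 → ¬p2): 0.3 > 0, so result = 0
((p3 → ¬p2) → p1): 0 ≤ 0.1, so result = 1
(((p3 → ¬p2) → p1) → p3): 1 > 0.3, so result = 0.3
¬p3: Gödel ¬ of 0.3 = 0 (operand ≠ 0)
((((p3 → ¬p2) → p1) → p3) → ¬p3): 0.3 > 0, so result = 0
(((((p3 → ¬p2) → p1) → p3) → ¬p3) → p1): 0 ≤ 0.1, so result = 1
((((((p3 → ¬p2) → p1) → p3) → ¬p3) → p1) → p2): 1 > 0.5, so result = 0.5
(((((((p3 → ¬p2) → p1) → p3) → ¬p3) → p1) → p2) → p1): 0.5 > 0.1, so result = 0.1
((((((((p3 → ¬p2) → p1) → p3) → ¬p3) → p1) → p2) → p1) → p3): 0.1 ≤ 0.3, so result = 1
(((((((((p3 → ¬p2) → p1) → p3) → ¬p3) → p1) → p2) → p1) → p3) → p1): 1 > 0.1, so result = 0.1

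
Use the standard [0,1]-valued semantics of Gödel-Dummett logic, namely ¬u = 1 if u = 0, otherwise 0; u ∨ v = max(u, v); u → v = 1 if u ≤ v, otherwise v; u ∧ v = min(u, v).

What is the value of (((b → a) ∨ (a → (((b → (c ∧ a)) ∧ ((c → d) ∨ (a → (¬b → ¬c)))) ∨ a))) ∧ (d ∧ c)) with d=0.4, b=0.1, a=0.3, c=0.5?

0.40

(b → a): 0.1 ≤ 0.3, so result = 1
(c ∧ a) = min(0.5, 0.3) = 0.3
(b → (c ∧ a)): 0.1 ≤ 0.3, so result = 1
(c → d): 0.5 > 0.4, so result = 0.4
¬b: Gödel ¬ of 0.1 = 0 (operand ≠ 0)
¬c: Gödel ¬ of 0.5 = 0 (operand ≠ 0)
(¬b → ¬c): 0 ≤ 0, so result = 1
(a → (¬b → ¬c)): 0.3 ≤ 1, so result = 1
((c → d) ∨ (a → (¬b → ¬c))) = max(0.4, 1) = 1
((b → (c ∧ a)) ∧ ((c → d) ∨ (a → (¬b → ¬c)))) = min(1, 1) = 1
(((b → (c ∧ a)) ∧ ((c → d) ∨ (a → (¬b → ¬c)))) ∨ a) = max(1, 0.3) = 1
(a → (((b → (c ∧ a)) ∧ ((c → d) ∨ (a → (¬b → ¬c)))) ∨ a)): 0.3 ≤ 1, so result = 1
((b → a) ∨ (a → (((b → (c ∧ a)) ∧ ((c → d) ∨ (a → (¬b → ¬c)))) ∨ a))) = max(1, 1) = 1
(d ∧ c) = min(0.4, 0.5) = 0.4
(((b → a) ∨ (a → (((b → (c ∧ a)) ∧ ((c → d) ∨ (a → (¬b → ¬c)))) ∨ a))) ∧ (d ∧ c)) = min(1, 0.4) = 0.4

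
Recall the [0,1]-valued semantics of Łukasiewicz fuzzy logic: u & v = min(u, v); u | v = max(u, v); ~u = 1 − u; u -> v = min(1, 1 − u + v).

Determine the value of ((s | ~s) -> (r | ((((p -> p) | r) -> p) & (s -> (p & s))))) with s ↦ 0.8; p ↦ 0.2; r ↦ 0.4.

~s: Łukasiewicz ¬ gives 1 − 0.8 = 0.2
(s | ~s) = max(0.8, 0.2) = 0.8
(p -> p): min(1, 1 − 0.2 + 0.2) = 1
((p -> p) | r) = max(1, 0.4) = 1
(((p -> p) | r) -> p): min(1, 1 − 1 + 0.2) = 0.2
(p & s) = min(0.2, 0.8) = 0.2
(s -> (p & s)): min(1, 1 − 0.8 + 0.2) = 0.4
((((p -> p) | r) -> p) & (s -> (p & s))) = min(0.2, 0.4) = 0.2
(r | ((((p -> p) | r) -> p) & (s -> (p & s)))) = max(0.4, 0.2) = 0.4
((s | ~s) -> (r | ((((p -> p) | r) -> p) & (s -> (p & s))))): min(1, 1 − 0.8 + 0.4) = 0.6

0.60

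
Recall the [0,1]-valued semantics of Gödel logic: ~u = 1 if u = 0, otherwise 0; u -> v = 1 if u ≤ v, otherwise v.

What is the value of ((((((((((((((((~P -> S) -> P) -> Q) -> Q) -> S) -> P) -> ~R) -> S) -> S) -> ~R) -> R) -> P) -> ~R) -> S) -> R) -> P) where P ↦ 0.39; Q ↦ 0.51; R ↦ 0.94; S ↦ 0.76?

0.39

~P: Gödel ¬ of 0.39 = 0 (operand ≠ 0)
(~P -> S): 0 ≤ 0.76, so result = 1
((~P -> S) -> P): 1 > 0.39, so result = 0.39
(((~P -> S) -> P) -> Q): 0.39 ≤ 0.51, so result = 1
((((~P -> S) -> P) -> Q) -> Q): 1 > 0.51, so result = 0.51
(((((~P -> S) -> P) -> Q) -> Q) -> S): 0.51 ≤ 0.76, so result = 1
((((((~P -> S) -> P) -> Q) -> Q) -> S) -> P): 1 > 0.39, so result = 0.39
~R: Gödel ¬ of 0.94 = 0 (operand ≠ 0)
(((((((~P -> S) -> P) -> Q) -> Q) -> S) -> P) -> ~R): 0.39 > 0, so result = 0
((((((((~P -> S) -> P) -> Q) -> Q) -> S) -> P) -> ~R) -> S): 0 ≤ 0.76, so result = 1
(((((((((~P -> S) -> P) -> Q) -> Q) -> S) -> P) -> ~R) -> S) -> S): 1 > 0.76, so result = 0.76
~R: Gödel ¬ of 0.94 = 0 (operand ≠ 0)
((((((((((~P -> S) -> P) -> Q) -> Q) -> S) -> P) -> ~R) -> S) -> S) -> ~R): 0.76 > 0, so result = 0
(((((((((((~P -> S) -> P) -> Q) -> Q) -> S) -> P) -> ~R) -> S) -> S) -> ~R) -> R): 0 ≤ 0.94, so result = 1
((((((((((((~P -> S) -> P) -> Q) -> Q) -> S) -> P) -> ~R) -> S) -> S) -> ~R) -> R) -> P): 1 > 0.39, so result = 0.39
~R: Gödel ¬ of 0.94 = 0 (operand ≠ 0)
(((((((((((((~P -> S) -> P) -> Q) -> Q) -> S) -> P) -> ~R) -> S) -> S) -> ~R) -> R) -> P) -> ~R): 0.39 > 0, so result = 0
((((((((((((((~P -> S) -> P) -> Q) -> Q) -> S) -> P) -> ~R) -> S) -> S) -> ~R) -> R) -> P) -> ~R) -> S): 0 ≤ 0.76, so result = 1
(((((((((((((((~P -> S) -> P) -> Q) -> Q) -> S) -> P) -> ~R) -> S) -> S) -> ~R) -> R) -> P) -> ~R) -> S) -> R): 1 > 0.94, so result = 0.94
((((((((((((((((~P -> S) -> P) -> Q) -> Q) -> S) -> P) -> ~R) -> S) -> S) -> ~R) -> R) -> P) -> ~R) -> S) -> R) -> P): 0.94 > 0.39, so result = 0.39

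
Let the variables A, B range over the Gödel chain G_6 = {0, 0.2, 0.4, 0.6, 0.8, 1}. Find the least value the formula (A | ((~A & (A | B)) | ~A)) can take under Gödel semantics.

The minimum is attained at A = 0.2, B = 0:
  ~A: Gödel ¬ of 0.2 = 0 (operand ≠ 0)
  (A | B) = max(0.2, 0) = 0.2
  (~A & (A | B)) = min(0, 0.2) = 0
  ~A: Gödel ¬ of 0.2 = 0 (operand ≠ 0)
  ((~A & (A | B)) | ~A) = max(0, 0) = 0
  (A | ((~A & (A | B)) | ~A)) = max(0.2, 0) = 0.2
Checking all 36 assignments confirms none give a value below 0.20.

0.20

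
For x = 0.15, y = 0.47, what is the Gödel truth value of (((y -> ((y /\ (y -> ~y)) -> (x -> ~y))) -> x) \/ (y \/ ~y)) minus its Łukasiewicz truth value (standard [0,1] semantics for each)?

-0.06

Gödel evaluation:
  ~y: Gödel ¬ of 0.47 = 0 (operand ≠ 0)
  (y -> ~y): 0.47 > 0, so result = 0
  (y /\ (y -> ~y)) = min(0.47, 0) = 0
  ~y: Gödel ¬ of 0.47 = 0 (operand ≠ 0)
  (x -> ~y): 0.15 > 0, so result = 0
  ((y /\ (y -> ~y)) -> (x -> ~y)): 0 ≤ 0, so result = 1
  (y -> ((y /\ (y -> ~y)) -> (x -> ~y))): 0.47 ≤ 1, so result = 1
  ((y -> ((y /\ (y -> ~y)) -> (x -> ~y))) -> x): 1 > 0.15, so result = 0.15
  ~y: Gödel ¬ of 0.47 = 0 (operand ≠ 0)
  (y \/ ~y) = max(0.47, 0) = 0.47
  (((y -> ((y /\ (y -> ~y)) -> (x -> ~y))) -> x) \/ (y \/ ~y)) = max(0.15, 0.47) = 0.47
  Gödel value = 0.47
Łukasiewicz evaluation:
  ~y: Łukasiewicz ¬ gives 1 − 0.47 = 0.53
  (y -> ~y): min(1, 1 − 0.47 + 0.53) = 1
  (y /\ (y -> ~y)) = min(0.47, 1) = 0.47
  ~y: Łukasiewicz ¬ gives 1 − 0.47 = 0.53
  (x -> ~y): min(1, 1 − 0.15 + 0.53) = 1
  ((y /\ (y -> ~y)) -> (x -> ~y)): min(1, 1 − 0.47 + 1) = 1
  (y -> ((y /\ (y -> ~y)) -> (x -> ~y))): min(1, 1 − 0.47 + 1) = 1
  ((y -> ((y /\ (y -> ~y)) -> (x -> ~y))) -> x): min(1, 1 − 1 + 0.15) = 0.15
  ~y: Łukasiewicz ¬ gives 1 − 0.47 = 0.53
  (y \/ ~y) = max(0.47, 0.53) = 0.53
  (((y -> ((y /\ (y -> ~y)) -> (x -> ~y))) -> x) \/ (y \/ ~y)) = max(0.15, 0.53) = 0.53
  Łukasiewicz value = 0.53
Difference: 0.47 − 0.53 = -0.06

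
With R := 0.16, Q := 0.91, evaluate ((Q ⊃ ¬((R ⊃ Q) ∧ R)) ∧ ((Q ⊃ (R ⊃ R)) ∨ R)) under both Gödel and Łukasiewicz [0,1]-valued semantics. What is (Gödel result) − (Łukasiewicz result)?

-0.93

Gödel evaluation:
  (R ⊃ Q): 0.16 ≤ 0.91, so result = 1
  ((R ⊃ Q) ∧ R) = min(1, 0.16) = 0.16
  ¬((R ⊃ Q) ∧ R): Gödel ¬ of 0.16 = 0 (operand ≠ 0)
  (Q ⊃ ¬((R ⊃ Q) ∧ R)): 0.91 > 0, so result = 0
  (R ⊃ R): 0.16 ≤ 0.16, so result = 1
  (Q ⊃ (R ⊃ R)): 0.91 ≤ 1, so result = 1
  ((Q ⊃ (R ⊃ R)) ∨ R) = max(1, 0.16) = 1
  ((Q ⊃ ¬((R ⊃ Q) ∧ R)) ∧ ((Q ⊃ (R ⊃ R)) ∨ R)) = min(0, 1) = 0
  Gödel value = 0
Łukasiewicz evaluation:
  (R ⊃ Q): min(1, 1 − 0.16 + 0.91) = 1
  ((R ⊃ Q) ∧ R) = min(1, 0.16) = 0.16
  ¬((R ⊃ Q) ∧ R): Łukasiewicz ¬ gives 1 − 0.16 = 0.84
  (Q ⊃ ¬((R ⊃ Q) ∧ R)): min(1, 1 − 0.91 + 0.84) = 0.93
  (R ⊃ R): min(1, 1 − 0.16 + 0.16) = 1
  (Q ⊃ (R ⊃ R)): min(1, 1 − 0.91 + 1) = 1
  ((Q ⊃ (R ⊃ R)) ∨ R) = max(1, 0.16) = 1
  ((Q ⊃ ¬((R ⊃ Q) ∧ R)) ∧ ((Q ⊃ (R ⊃ R)) ∨ R)) = min(0.93, 1) = 0.93
  Łukasiewicz value = 0.93
Difference: 0 − 0.93 = -0.93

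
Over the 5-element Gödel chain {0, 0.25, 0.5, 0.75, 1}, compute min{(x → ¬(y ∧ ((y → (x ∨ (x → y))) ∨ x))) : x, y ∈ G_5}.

0.00

The minimum is attained at x = 0.25, y = 0.25:
  (x → y): 0.25 ≤ 0.25, so result = 1
  (x ∨ (x → y)) = max(0.25, 1) = 1
  (y → (x ∨ (x → y))): 0.25 ≤ 1, so result = 1
  ((y → (x ∨ (x → y))) ∨ x) = max(1, 0.25) = 1
  (y ∧ ((y → (x ∨ (x → y))) ∨ x)) = min(0.25, 1) = 0.25
  ¬(y ∧ ((y → (x ∨ (x → y))) ∨ x)): Gödel ¬ of 0.25 = 0 (operand ≠ 0)
  (x → ¬(y ∧ ((y → (x ∨ (x → y))) ∨ x))): 0.25 > 0, so result = 0
Checking all 25 assignments confirms none give a value below 0.00.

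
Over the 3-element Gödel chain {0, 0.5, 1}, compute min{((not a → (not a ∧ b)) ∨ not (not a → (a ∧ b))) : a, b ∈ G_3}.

Every assignment gives 1. For instance at a = 0, b = 0:
  not a: Gödel ¬ of 0 = 1 (operand is 0)
  not a: Gödel ¬ of 0 = 1 (operand is 0)
  (not a ∧ b) = min(1, 0) = 0
  (not a → (not a ∧ b)): 1 > 0, so result = 0
  not a: Gödel ¬ of 0 = 1 (operand is 0)
  (a ∧ b) = min(0, 0) = 0
  (not a → (a ∧ b)): 1 > 0, so result = 0
  not (not a → (a ∧ b)): Gödel ¬ of 0 = 1 (operand is 0)
  ((not a → (not a ∧ b)) ∨ not (not a → (a ∧ b))) = max(0, 1) = 1
All 9 assignments give value 1 — the formula is a G_3-tautology.

1.00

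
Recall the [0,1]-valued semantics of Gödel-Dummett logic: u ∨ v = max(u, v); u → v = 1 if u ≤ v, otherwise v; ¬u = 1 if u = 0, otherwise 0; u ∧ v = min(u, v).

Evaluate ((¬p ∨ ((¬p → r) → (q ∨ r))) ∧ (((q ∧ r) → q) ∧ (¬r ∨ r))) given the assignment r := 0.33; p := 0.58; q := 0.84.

0.33

¬p: Gödel ¬ of 0.58 = 0 (operand ≠ 0)
¬p: Gödel ¬ of 0.58 = 0 (operand ≠ 0)
(¬p → r): 0 ≤ 0.33, so result = 1
(q ∨ r) = max(0.84, 0.33) = 0.84
((¬p → r) → (q ∨ r)): 1 > 0.84, so result = 0.84
(¬p ∨ ((¬p → r) → (q ∨ r))) = max(0, 0.84) = 0.84
(q ∧ r) = min(0.84, 0.33) = 0.33
((q ∧ r) → q): 0.33 ≤ 0.84, so result = 1
¬r: Gödel ¬ of 0.33 = 0 (operand ≠ 0)
(¬r ∨ r) = max(0, 0.33) = 0.33
(((q ∧ r) → q) ∧ (¬r ∨ r)) = min(1, 0.33) = 0.33
((¬p ∨ ((¬p → r) → (q ∨ r))) ∧ (((q ∧ r) → q) ∧ (¬r ∨ r))) = min(0.84, 0.33) = 0.33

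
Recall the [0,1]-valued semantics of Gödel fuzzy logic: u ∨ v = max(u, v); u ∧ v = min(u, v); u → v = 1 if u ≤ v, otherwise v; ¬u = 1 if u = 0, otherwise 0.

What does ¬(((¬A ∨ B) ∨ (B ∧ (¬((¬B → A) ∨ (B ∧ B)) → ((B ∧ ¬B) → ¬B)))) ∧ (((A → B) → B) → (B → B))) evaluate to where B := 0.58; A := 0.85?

0.00

¬A: Gödel ¬ of 0.85 = 0 (operand ≠ 0)
(¬A ∨ B) = max(0, 0.58) = 0.58
¬B: Gödel ¬ of 0.58 = 0 (operand ≠ 0)
(¬B → A): 0 ≤ 0.85, so result = 1
(B ∧ B) = min(0.58, 0.58) = 0.58
((¬B → A) ∨ (B ∧ B)) = max(1, 0.58) = 1
¬((¬B → A) ∨ (B ∧ B)): Gödel ¬ of 1 = 0 (operand ≠ 0)
¬B: Gödel ¬ of 0.58 = 0 (operand ≠ 0)
(B ∧ ¬B) = min(0.58, 0) = 0
¬B: Gödel ¬ of 0.58 = 0 (operand ≠ 0)
((B ∧ ¬B) → ¬B): 0 ≤ 0, so result = 1
(¬((¬B → A) ∨ (B ∧ B)) → ((B ∧ ¬B) → ¬B)): 0 ≤ 1, so result = 1
(B ∧ (¬((¬B → A) ∨ (B ∧ B)) → ((B ∧ ¬B) → ¬B))) = min(0.58, 1) = 0.58
((¬A ∨ B) ∨ (B ∧ (¬((¬B → A) ∨ (B ∧ B)) → ((B ∧ ¬B) → ¬B)))) = max(0.58, 0.58) = 0.58
(A → B): 0.85 > 0.58, so result = 0.58
((A → B) → B): 0.58 ≤ 0.58, so result = 1
(B → B): 0.58 ≤ 0.58, so result = 1
(((A → B) → B) → (B → B)): 1 ≤ 1, so result = 1
(((¬A ∨ B) ∨ (B ∧ (¬((¬B → A) ∨ (B ∧ B)) → ((B ∧ ¬B) → ¬B)))) ∧ (((A → B) → B) → (B → B))) = min(0.58, 1) = 0.58
¬(((¬A ∨ B) ∨ (B ∧ (¬((¬B → A) ∨ (B ∧ B)) → ((B ∧ ¬B) → ¬B)))) ∧ (((A → B) → B) → (B → B))): Gödel ¬ of 0.58 = 0 (operand ≠ 0)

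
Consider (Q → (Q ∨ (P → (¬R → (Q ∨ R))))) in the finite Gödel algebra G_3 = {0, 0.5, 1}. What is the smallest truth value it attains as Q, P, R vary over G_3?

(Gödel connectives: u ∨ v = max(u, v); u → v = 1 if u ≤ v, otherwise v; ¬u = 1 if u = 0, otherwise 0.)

Every assignment gives 1. For instance at Q = 0, P = 0, R = 0:
  ¬R: Gödel ¬ of 0 = 1 (operand is 0)
  (Q ∨ R) = max(0, 0) = 0
  (¬R → (Q ∨ R)): 1 > 0, so result = 0
  (P → (¬R → (Q ∨ R))): 0 ≤ 0, so result = 1
  (Q ∨ (P → (¬R → (Q ∨ R)))) = max(0, 1) = 1
  (Q → (Q ∨ (P → (¬R → (Q ∨ R))))): 0 ≤ 1, so result = 1
All 27 assignments give value 1 — the formula is a G_3-tautology.

1.00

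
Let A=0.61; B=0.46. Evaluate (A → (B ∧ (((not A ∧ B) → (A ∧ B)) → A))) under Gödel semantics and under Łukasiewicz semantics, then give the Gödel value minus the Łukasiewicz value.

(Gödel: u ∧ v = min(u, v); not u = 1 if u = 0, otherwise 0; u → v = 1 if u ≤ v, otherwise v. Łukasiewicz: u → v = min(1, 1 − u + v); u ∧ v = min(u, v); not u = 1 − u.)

-0.39

Gödel evaluation:
  not A: Gödel ¬ of 0.61 = 0 (operand ≠ 0)
  (not A ∧ B) = min(0, 0.46) = 0
  (A ∧ B) = min(0.61, 0.46) = 0.46
  ((not A ∧ B) → (A ∧ B)): 0 ≤ 0.46, so result = 1
  (((not A ∧ B) → (A ∧ B)) → A): 1 > 0.61, so result = 0.61
  (B ∧ (((not A ∧ B) → (A ∧ B)) → A)) = min(0.46, 0.61) = 0.46
  (A → (B ∧ (((not A ∧ B) → (A ∧ B)) → A))): 0.61 > 0.46, so result = 0.46
  Gödel value = 0.46
Łukasiewicz evaluation:
  not A: Łukasiewicz ¬ gives 1 − 0.61 = 0.39
  (not A ∧ B) = min(0.39, 0.46) = 0.39
  (A ∧ B) = min(0.61, 0.46) = 0.46
  ((not A ∧ B) → (A ∧ B)): min(1, 1 − 0.39 + 0.46) = 1
  (((not A ∧ B) → (A ∧ B)) → A): min(1, 1 − 1 + 0.61) = 0.61
  (B ∧ (((not A ∧ B) → (A ∧ B)) → A)) = min(0.46, 0.61) = 0.46
  (A → (B ∧ (((not A ∧ B) → (A ∧ B)) → A))): min(1, 1 − 0.61 + 0.46) = 0.85
  Łukasiewicz value = 0.85
Difference: 0.46 − 0.85 = -0.39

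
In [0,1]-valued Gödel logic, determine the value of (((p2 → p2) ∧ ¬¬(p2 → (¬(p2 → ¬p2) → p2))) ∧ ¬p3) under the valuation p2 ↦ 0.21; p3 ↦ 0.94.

(p2 → p2): 0.21 ≤ 0.21, so result = 1
¬p2: Gödel ¬ of 0.21 = 0 (operand ≠ 0)
(p2 → ¬p2): 0.21 > 0, so result = 0
¬(p2 → ¬p2): Gödel ¬ of 0 = 1 (operand is 0)
(¬(p2 → ¬p2) → p2): 1 > 0.21, so result = 0.21
(p2 → (¬(p2 → ¬p2) → p2)): 0.21 ≤ 0.21, so result = 1
¬(p2 → (¬(p2 → ¬p2) → p2)): Gödel ¬ of 1 = 0 (operand ≠ 0)
¬¬(p2 → (¬(p2 → ¬p2) → p2)): Gödel ¬ of 0 = 1 (operand is 0)
((p2 → p2) ∧ ¬¬(p2 → (¬(p2 → ¬p2) → p2))) = min(1, 1) = 1
¬p3: Gödel ¬ of 0.94 = 0 (operand ≠ 0)
(((p2 → p2) ∧ ¬¬(p2 → (¬(p2 → ¬p2) → p2))) ∧ ¬p3) = min(1, 0) = 0

0.00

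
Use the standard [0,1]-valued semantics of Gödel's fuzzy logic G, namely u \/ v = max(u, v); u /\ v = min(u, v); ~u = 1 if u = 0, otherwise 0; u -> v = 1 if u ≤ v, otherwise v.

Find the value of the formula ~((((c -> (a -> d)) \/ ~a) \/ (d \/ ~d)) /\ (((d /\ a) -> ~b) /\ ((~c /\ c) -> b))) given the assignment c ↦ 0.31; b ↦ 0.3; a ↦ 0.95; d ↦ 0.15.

1.00

(a -> d): 0.95 > 0.15, so result = 0.15
(c -> (a -> d)): 0.31 > 0.15, so result = 0.15
~a: Gödel ¬ of 0.95 = 0 (operand ≠ 0)
((c -> (a -> d)) \/ ~a) = max(0.15, 0) = 0.15
~d: Gödel ¬ of 0.15 = 0 (operand ≠ 0)
(d \/ ~d) = max(0.15, 0) = 0.15
(((c -> (a -> d)) \/ ~a) \/ (d \/ ~d)) = max(0.15, 0.15) = 0.15
(d /\ a) = min(0.15, 0.95) = 0.15
~b: Gödel ¬ of 0.3 = 0 (operand ≠ 0)
((d /\ a) -> ~b): 0.15 > 0, so result = 0
~c: Gödel ¬ of 0.31 = 0 (operand ≠ 0)
(~c /\ c) = min(0, 0.31) = 0
((~c /\ c) -> b): 0 ≤ 0.3, so result = 1
(((d /\ a) -> ~b) /\ ((~c /\ c) -> b)) = min(0, 1) = 0
((((c -> (a -> d)) \/ ~a) \/ (d \/ ~d)) /\ (((d /\ a) -> ~b) /\ ((~c /\ c) -> b))) = min(0.15, 0) = 0
~((((c -> (a -> d)) \/ ~a) \/ (d \/ ~d)) /\ (((d /\ a) -> ~b) /\ ((~c /\ c) -> b))): Gödel ¬ of 0 = 1 (operand is 0)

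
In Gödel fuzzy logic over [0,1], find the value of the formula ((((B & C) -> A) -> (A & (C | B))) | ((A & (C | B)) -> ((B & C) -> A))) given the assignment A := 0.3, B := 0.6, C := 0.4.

1.00

(B & C) = min(0.6, 0.4) = 0.4
((B & C) -> A): 0.4 > 0.3, so result = 0.3
(C | B) = max(0.4, 0.6) = 0.6
(A & (C | B)) = min(0.3, 0.6) = 0.3
(((B & C) -> A) -> (A & (C | B))): 0.3 ≤ 0.3, so result = 1
(C | B) = max(0.4, 0.6) = 0.6
(A & (C | B)) = min(0.3, 0.6) = 0.3
(B & C) = min(0.6, 0.4) = 0.4
((B & C) -> A): 0.4 > 0.3, so result = 0.3
((A & (C | B)) -> ((B & C) -> A)): 0.3 ≤ 0.3, so result = 1
((((B & C) -> A) -> (A & (C | B))) | ((A & (C | B)) -> ((B & C) -> A))) = max(1, 1) = 1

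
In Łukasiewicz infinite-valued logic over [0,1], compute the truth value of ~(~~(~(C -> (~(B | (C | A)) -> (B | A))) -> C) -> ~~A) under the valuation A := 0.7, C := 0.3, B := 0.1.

(C | A) = max(0.3, 0.7) = 0.7
(B | (C | A)) = max(0.1, 0.7) = 0.7
~(B | (C | A)): Łukasiewicz ¬ gives 1 − 0.7 = 0.3
(B | A) = max(0.1, 0.7) = 0.7
(~(B | (C | A)) -> (B | A)): min(1, 1 − 0.3 + 0.7) = 1
(C -> (~(B | (C | A)) -> (B | A))): min(1, 1 − 0.3 + 1) = 1
~(C -> (~(B | (C | A)) -> (B | A))): Łukasiewicz ¬ gives 1 − 1 = 0
(~(C -> (~(B | (C | A)) -> (B | A))) -> C): min(1, 1 − 0 + 0.3) = 1
~(~(C -> (~(B | (C | A)) -> (B | A))) -> C): Łukasiewicz ¬ gives 1 − 1 = 0
~~(~(C -> (~(B | (C | A)) -> (B | A))) -> C): Łukasiewicz ¬ gives 1 − 0 = 1
~A: Łukasiewicz ¬ gives 1 − 0.7 = 0.3
~~A: Łukasiewicz ¬ gives 1 − 0.3 = 0.7
(~~(~(C -> (~(B | (C | A)) -> (B | A))) -> C) -> ~~A): min(1, 1 − 1 + 0.7) = 0.7
~(~~(~(C -> (~(B | (C | A)) -> (B | A))) -> C) -> ~~A): Łukasiewicz ¬ gives 1 − 0.7 = 0.3

0.30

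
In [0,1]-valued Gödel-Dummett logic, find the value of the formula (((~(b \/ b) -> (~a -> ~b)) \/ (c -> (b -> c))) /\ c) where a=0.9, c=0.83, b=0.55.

(b \/ b) = max(0.55, 0.55) = 0.55
~(b \/ b): Gödel ¬ of 0.55 = 0 (operand ≠ 0)
~a: Gödel ¬ of 0.9 = 0 (operand ≠ 0)
~b: Gödel ¬ of 0.55 = 0 (operand ≠ 0)
(~a -> ~b): 0 ≤ 0, so result = 1
(~(b \/ b) -> (~a -> ~b)): 0 ≤ 1, so result = 1
(b -> c): 0.55 ≤ 0.83, so result = 1
(c -> (b -> c)): 0.83 ≤ 1, so result = 1
((~(b \/ b) -> (~a -> ~b)) \/ (c -> (b -> c))) = max(1, 1) = 1
(((~(b \/ b) -> (~a -> ~b)) \/ (c -> (b -> c))) /\ c) = min(1, 0.83) = 0.83

0.83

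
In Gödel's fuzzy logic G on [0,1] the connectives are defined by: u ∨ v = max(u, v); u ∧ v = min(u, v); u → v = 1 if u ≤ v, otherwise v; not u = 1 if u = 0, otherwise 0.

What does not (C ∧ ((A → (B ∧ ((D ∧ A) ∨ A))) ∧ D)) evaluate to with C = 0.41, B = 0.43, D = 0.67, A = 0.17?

0.00

(D ∧ A) = min(0.67, 0.17) = 0.17
((D ∧ A) ∨ A) = max(0.17, 0.17) = 0.17
(B ∧ ((D ∧ A) ∨ A)) = min(0.43, 0.17) = 0.17
(A → (B ∧ ((D ∧ A) ∨ A))): 0.17 ≤ 0.17, so result = 1
((A → (B ∧ ((D ∧ A) ∨ A))) ∧ D) = min(1, 0.67) = 0.67
(C ∧ ((A → (B ∧ ((D ∧ A) ∨ A))) ∧ D)) = min(0.41, 0.67) = 0.41
not (C ∧ ((A → (B ∧ ((D ∧ A) ∨ A))) ∧ D)): Gödel ¬ of 0.41 = 0 (operand ≠ 0)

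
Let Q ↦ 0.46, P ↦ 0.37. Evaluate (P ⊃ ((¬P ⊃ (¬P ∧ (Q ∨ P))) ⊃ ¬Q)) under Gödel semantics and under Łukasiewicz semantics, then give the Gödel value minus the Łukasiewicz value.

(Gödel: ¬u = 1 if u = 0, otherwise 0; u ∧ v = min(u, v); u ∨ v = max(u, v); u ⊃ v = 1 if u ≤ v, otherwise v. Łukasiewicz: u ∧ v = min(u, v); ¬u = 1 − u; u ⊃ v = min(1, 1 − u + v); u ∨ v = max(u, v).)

-1.00

Gödel evaluation:
  ¬P: Gödel ¬ of 0.37 = 0 (operand ≠ 0)
  ¬P: Gödel ¬ of 0.37 = 0 (operand ≠ 0)
  (Q ∨ P) = max(0.46, 0.37) = 0.46
  (¬P ∧ (Q ∨ P)) = min(0, 0.46) = 0
  (¬P ⊃ (¬P ∧ (Q ∨ P))): 0 ≤ 0, so result = 1
  ¬Q: Gödel ¬ of 0.46 = 0 (operand ≠ 0)
  ((¬P ⊃ (¬P ∧ (Q ∨ P))) ⊃ ¬Q): 1 > 0, so result = 0
  (P ⊃ ((¬P ⊃ (¬P ∧ (Q ∨ P))) ⊃ ¬Q)): 0.37 > 0, so result = 0
  Gödel value = 0
Łukasiewicz evaluation:
  ¬P: Łukasiewicz ¬ gives 1 − 0.37 = 0.63
  ¬P: Łukasiewicz ¬ gives 1 − 0.37 = 0.63
  (Q ∨ P) = max(0.46, 0.37) = 0.46
  (¬P ∧ (Q ∨ P)) = min(0.63, 0.46) = 0.46
  (¬P ⊃ (¬P ∧ (Q ∨ P))): min(1, 1 − 0.63 + 0.46) = 0.83
  ¬Q: Łukasiewicz ¬ gives 1 − 0.46 = 0.54
  ((¬P ⊃ (¬P ∧ (Q ∨ P))) ⊃ ¬Q): min(1, 1 − 0.83 + 0.54) = 0.71
  (P ⊃ ((¬P ⊃ (¬P ∧ (Q ∨ P))) ⊃ ¬Q)): min(1, 1 − 0.37 + 0.71) = 1
  Łukasiewicz value = 1
Difference: 0 − 1 = -1.00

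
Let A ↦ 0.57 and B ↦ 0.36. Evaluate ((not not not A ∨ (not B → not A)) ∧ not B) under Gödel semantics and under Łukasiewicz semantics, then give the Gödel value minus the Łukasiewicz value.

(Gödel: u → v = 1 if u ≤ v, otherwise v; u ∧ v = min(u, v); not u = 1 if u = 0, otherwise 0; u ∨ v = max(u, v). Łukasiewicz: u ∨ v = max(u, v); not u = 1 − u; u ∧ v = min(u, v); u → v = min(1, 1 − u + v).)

Gödel evaluation:
  not A: Gödel ¬ of 0.57 = 0 (operand ≠ 0)
  not not A: Gödel ¬ of 0 = 1 (operand is 0)
  not not not A: Gödel ¬ of 1 = 0 (operand ≠ 0)
  not B: Gödel ¬ of 0.36 = 0 (operand ≠ 0)
  not A: Gödel ¬ of 0.57 = 0 (operand ≠ 0)
  (not B → not A): 0 ≤ 0, so result = 1
  (not not not A ∨ (not B → not A)) = max(0, 1) = 1
  not B: Gödel ¬ of 0.36 = 0 (operand ≠ 0)
  ((not not not A ∨ (not B → not A)) ∧ not B) = min(1, 0) = 0
  Gödel value = 0
Łukasiewicz evaluation:
  not A: Łukasiewicz ¬ gives 1 − 0.57 = 0.43
  not not A: Łukasiewicz ¬ gives 1 − 0.43 = 0.57
  not not not A: Łukasiewicz ¬ gives 1 − 0.57 = 0.43
  not B: Łukasiewicz ¬ gives 1 − 0.36 = 0.64
  not A: Łukasiewicz ¬ gives 1 − 0.57 = 0.43
  (not B → not A): min(1, 1 − 0.64 + 0.43) = 0.79
  (not not not A ∨ (not B → not A)) = max(0.43, 0.79) = 0.79
  not B: Łukasiewicz ¬ gives 1 − 0.36 = 0.64
  ((not not not A ∨ (not B → not A)) ∧ not B) = min(0.79, 0.64) = 0.64
  Łukasiewicz value = 0.64
Difference: 0 − 0.64 = -0.64

-0.64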